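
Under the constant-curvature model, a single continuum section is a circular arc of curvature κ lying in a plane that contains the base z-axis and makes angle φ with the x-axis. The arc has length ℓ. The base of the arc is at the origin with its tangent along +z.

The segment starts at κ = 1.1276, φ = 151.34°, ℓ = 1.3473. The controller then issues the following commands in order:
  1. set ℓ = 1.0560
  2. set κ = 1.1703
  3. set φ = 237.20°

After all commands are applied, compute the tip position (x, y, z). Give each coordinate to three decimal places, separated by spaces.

-0.311 -0.482 0.807

initial: κ=1.1276, φ=151.34°, ℓ=1.3473
cmd 1: set ℓ=1.0560 → (κ,φ,ℓ)=(1.1276,151.34°,1.0560) → tip=(-0.4895,0.2676,0.8236)
cmd 2: set κ=1.1703 → (κ,φ,ℓ)=(1.1703,151.34°,1.0560) → tip=(-0.5033,0.2751,0.8070)
cmd 3: set φ=237.20° → (κ,φ,ℓ)=(1.1703,237.20°,1.0560) → tip=(-0.3107,-0.4821,0.8070)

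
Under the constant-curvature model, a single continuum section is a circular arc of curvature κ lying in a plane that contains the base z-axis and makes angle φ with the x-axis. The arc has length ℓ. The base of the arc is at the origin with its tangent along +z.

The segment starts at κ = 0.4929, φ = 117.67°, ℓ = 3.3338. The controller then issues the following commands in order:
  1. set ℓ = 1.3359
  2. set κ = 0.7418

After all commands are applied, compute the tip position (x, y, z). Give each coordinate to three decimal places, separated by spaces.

initial: κ=0.4929, φ=117.67°, ℓ=3.3338
cmd 1: set ℓ=1.3359 → (κ,φ,ℓ)=(0.4929,117.67°,1.3359) → tip=(-0.1970,0.3757,1.2414)
cmd 2: set κ=0.7418 → (κ,φ,ℓ)=(0.7418,117.67°,1.3359) → tip=(-0.2830,0.5398,1.1277)

-0.283 0.540 1.128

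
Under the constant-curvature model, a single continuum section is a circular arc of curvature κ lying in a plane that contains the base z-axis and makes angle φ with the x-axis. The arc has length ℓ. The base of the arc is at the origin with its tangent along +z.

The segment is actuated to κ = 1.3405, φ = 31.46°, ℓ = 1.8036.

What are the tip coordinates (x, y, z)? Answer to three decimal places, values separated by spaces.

1.113 0.681 0.494

θ = κ·ℓ = 1.3405 × 1.8036 = 2.41773 rad
ρ = (1 − cos θ)/κ = (1 − -0.74925)/1.3405 = 1.30492
z = sin θ / κ = 0.66229/1.3405 = 0.49406
x = ρ cos φ = 1.30492 × cos(31.46°) = 1.11311
y = ρ sin φ = 1.30492 × sin(31.46°) = 0.68104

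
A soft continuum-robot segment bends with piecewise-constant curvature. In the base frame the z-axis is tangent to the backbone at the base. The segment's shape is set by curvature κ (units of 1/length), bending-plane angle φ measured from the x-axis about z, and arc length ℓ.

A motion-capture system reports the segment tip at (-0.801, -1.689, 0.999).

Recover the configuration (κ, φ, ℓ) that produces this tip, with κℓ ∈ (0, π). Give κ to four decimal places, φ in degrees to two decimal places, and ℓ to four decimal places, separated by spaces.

0.8322 244.63 2.5954

ρ = √(x²+y²) = √(-0.801² + -1.689²) = 1.86931
φ = atan2(y, x) mod 360° = atan2(-1.689, -0.801) = 244.6276°
|p|² = ρ² + z² = 1.86931² + 0.999² = 4.49232
κ = 2ρ / |p|² = 2×1.86931 / 4.49232 = 0.83222
θ = 2·atan2(ρ, z) = 2·atan2(1.86931, 0.999) = 2.15998 rad
ℓ = θ/κ = 2.15998/0.83222 = 2.59543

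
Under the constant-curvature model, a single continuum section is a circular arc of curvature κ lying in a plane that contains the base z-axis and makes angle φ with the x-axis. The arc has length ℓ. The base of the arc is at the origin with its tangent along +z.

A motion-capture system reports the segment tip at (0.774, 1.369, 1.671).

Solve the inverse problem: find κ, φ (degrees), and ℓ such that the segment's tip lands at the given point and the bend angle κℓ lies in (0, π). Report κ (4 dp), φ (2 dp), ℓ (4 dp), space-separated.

ρ = √(x²+y²) = √(0.774² + 1.369²) = 1.57265
φ = atan2(y, x) mod 360° = atan2(1.369, 0.774) = 60.5172°
|p|² = ρ² + z² = 1.57265² + 1.671² = 5.26548
κ = 2ρ / |p|² = 2×1.57265 / 5.26548 = 0.59734
θ = 2·atan2(ρ, z) = 2·atan2(1.57265, 1.671) = 1.51018 rad
ℓ = θ/κ = 1.51018/0.59734 = 2.52815

0.5973 60.52 2.5281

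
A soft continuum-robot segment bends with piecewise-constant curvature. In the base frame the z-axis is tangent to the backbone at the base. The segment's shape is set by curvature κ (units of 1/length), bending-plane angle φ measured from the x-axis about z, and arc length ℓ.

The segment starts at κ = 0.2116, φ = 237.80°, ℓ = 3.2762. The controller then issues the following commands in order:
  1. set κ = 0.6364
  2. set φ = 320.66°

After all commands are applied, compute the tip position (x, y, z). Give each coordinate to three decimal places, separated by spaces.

initial: κ=0.2116, φ=237.80°, ℓ=3.2762
cmd 1: set κ=0.6364 → (κ,φ,ℓ)=(0.6364,237.80°,3.2762) → tip=(-1.2491,-1.9836,1.3682)
cmd 2: set φ=320.66° → (κ,φ,ℓ)=(0.6364,320.66°,3.2762) → tip=(1.8130,-1.4860,1.3682)

1.813 -1.486 1.368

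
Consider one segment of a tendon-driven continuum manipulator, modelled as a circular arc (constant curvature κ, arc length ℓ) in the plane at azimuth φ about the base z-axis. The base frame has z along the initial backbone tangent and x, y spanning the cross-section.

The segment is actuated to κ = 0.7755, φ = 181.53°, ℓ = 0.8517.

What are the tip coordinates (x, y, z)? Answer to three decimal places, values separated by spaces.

θ = κ·ℓ = 0.7755 × 0.8517 = 0.66049 rad
ρ = (1 − cos θ)/κ = (1 − 0.78969)/0.7755 = 0.27119
z = sin θ / κ = 0.61351/0.7755 = 0.79111
x = ρ cos φ = 0.27119 × cos(181.53°) = -0.27110
y = ρ sin φ = 0.27119 × sin(181.53°) = -0.00724

-0.271 -0.007 0.791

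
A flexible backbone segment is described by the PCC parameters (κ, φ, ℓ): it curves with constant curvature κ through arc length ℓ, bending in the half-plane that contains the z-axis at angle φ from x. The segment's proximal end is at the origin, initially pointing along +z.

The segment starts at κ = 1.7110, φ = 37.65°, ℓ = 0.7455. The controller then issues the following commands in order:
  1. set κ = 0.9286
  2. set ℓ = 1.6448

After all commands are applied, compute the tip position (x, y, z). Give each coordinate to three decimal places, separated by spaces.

0.816 0.629 1.076

initial: κ=1.7110, φ=37.65°, ℓ=0.7455
cmd 1: set κ=0.9286 → (κ,φ,ℓ)=(0.9286,37.65°,0.7455) → tip=(0.1963,0.1514,0.6874)
cmd 2: set ℓ=1.6448 → (κ,φ,ℓ)=(0.9286,37.65°,1.6448) → tip=(0.8156,0.6292,1.0759)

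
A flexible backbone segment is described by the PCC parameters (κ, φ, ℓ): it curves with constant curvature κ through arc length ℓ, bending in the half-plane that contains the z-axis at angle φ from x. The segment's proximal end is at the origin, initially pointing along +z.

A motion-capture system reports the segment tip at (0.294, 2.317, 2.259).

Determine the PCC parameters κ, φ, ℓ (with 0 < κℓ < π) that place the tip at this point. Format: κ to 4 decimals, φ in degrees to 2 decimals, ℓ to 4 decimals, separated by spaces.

0.4424 82.77 3.6257

ρ = √(x²+y²) = √(0.294² + 2.317²) = 2.33558
φ = atan2(y, x) mod 360° = atan2(2.317, 0.294) = 82.7685°
|p|² = ρ² + z² = 2.33558² + 2.259² = 10.55801
κ = 2ρ / |p|² = 2×2.33558 / 10.55801 = 0.44243
θ = 2·atan2(ρ, z) = 2·atan2(2.33558, 2.259) = 1.60413 rad
ℓ = θ/κ = 1.60413/0.44243 = 3.62574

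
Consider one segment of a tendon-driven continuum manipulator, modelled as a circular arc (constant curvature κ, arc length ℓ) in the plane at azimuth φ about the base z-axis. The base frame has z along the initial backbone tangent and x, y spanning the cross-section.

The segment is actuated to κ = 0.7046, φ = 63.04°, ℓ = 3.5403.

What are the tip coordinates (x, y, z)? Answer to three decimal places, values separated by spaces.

θ = κ·ℓ = 0.7046 × 3.5403 = 2.49450 rad
ρ = (1 − cos θ)/κ = (1 − -0.79784)/0.7046 = 2.55157
z = sin θ / κ = 0.60287/0.7046 = 0.85562
x = ρ cos φ = 2.55157 × cos(63.04°) = 1.15680
y = ρ sin φ = 2.55157 × sin(63.04°) = 2.27427

1.157 2.274 0.856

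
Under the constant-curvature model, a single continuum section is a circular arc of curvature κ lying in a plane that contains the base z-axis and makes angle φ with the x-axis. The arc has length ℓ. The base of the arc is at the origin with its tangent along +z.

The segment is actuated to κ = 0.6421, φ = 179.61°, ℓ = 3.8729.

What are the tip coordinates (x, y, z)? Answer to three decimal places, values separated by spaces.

-2.793 0.019 0.948

θ = κ·ℓ = 0.6421 × 3.8729 = 2.48679 rad
ρ = (1 − cos θ)/κ = (1 − -0.79317)/0.6421 = 2.79266
z = sin θ / κ = 0.60900/0.6421 = 0.94846
x = ρ cos φ = 2.79266 × cos(179.61°) = -2.79260
y = ρ sin φ = 2.79266 × sin(179.61°) = 0.01901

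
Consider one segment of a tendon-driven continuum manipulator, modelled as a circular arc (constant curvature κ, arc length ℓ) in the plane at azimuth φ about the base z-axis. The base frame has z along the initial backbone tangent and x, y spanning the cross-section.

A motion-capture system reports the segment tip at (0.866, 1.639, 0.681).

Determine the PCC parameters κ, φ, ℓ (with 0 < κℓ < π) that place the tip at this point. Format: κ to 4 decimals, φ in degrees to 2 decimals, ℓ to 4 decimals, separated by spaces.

ρ = √(x²+y²) = √(0.866² + 1.639²) = 1.85372
φ = atan2(y, x) mod 360° = atan2(1.639, 0.866) = 62.1493°
|p|² = ρ² + z² = 1.85372² + 0.681² = 3.90004
κ = 2ρ / |p|² = 2×1.85372 / 3.90004 = 0.95062
θ = 2·atan2(ρ, z) = 2·atan2(1.85372, 0.681) = 2.43746 rad
ℓ = θ/κ = 2.43746/0.95062 = 2.56409

0.9506 62.15 2.5641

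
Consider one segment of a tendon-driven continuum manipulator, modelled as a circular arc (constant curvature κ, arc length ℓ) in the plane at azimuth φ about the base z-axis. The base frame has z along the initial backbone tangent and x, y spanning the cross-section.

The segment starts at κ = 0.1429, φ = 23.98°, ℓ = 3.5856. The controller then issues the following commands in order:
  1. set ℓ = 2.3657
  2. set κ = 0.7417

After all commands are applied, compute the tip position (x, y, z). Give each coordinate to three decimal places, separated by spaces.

1.457 0.648 1.326

initial: κ=0.1429, φ=23.98°, ℓ=3.5856
cmd 1: set ℓ=2.3657 → (κ,φ,ℓ)=(0.1429,23.98°,2.3657) → tip=(0.3619,0.1610,2.3209)
cmd 2: set κ=0.7417 → (κ,φ,ℓ)=(0.7417,23.98°,2.3657) → tip=(1.4571,0.6481,1.3255)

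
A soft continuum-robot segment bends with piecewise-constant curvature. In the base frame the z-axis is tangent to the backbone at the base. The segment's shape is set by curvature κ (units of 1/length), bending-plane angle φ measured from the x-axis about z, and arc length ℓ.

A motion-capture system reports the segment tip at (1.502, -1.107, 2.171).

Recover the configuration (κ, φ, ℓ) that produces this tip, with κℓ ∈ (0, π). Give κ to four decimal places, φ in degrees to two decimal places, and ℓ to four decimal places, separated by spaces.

0.4554 323.61 3.1180

ρ = √(x²+y²) = √(1.502² + -1.107²) = 1.86587
φ = atan2(y, x) mod 360° = atan2(-1.107, 1.502) = 323.6091°
|p|² = ρ² + z² = 1.86587² + 2.171² = 8.19469
κ = 2ρ / |p|² = 2×1.86587 / 8.19469 = 0.45538
θ = 2·atan2(ρ, z) = 2·atan2(1.86587, 2.171) = 1.41991 rad
ℓ = θ/κ = 1.41991/0.45538 = 3.11805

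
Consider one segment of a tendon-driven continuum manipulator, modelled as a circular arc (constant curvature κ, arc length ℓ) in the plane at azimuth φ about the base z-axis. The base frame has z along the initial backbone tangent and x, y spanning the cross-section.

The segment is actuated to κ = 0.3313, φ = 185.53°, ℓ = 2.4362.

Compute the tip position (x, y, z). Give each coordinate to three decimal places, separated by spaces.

-0.927 -0.090 2.180

θ = κ·ℓ = 0.3313 × 2.4362 = 0.80711 rad
ρ = (1 − cos θ)/κ = (1 − 0.69159)/0.3313 = 0.93092
z = sin θ / κ = 0.72229/0.3313 = 2.18018
x = ρ cos φ = 0.93092 × cos(185.53°) = -0.92659
y = ρ sin φ = 0.93092 × sin(185.53°) = -0.08971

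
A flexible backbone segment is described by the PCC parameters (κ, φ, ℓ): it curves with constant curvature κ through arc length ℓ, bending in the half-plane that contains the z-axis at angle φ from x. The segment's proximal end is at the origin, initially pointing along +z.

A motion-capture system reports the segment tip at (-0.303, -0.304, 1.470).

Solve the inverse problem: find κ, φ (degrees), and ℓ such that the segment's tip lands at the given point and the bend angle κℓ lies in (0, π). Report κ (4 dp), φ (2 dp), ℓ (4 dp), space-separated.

ρ = √(x²+y²) = √(-0.303² + -0.304²) = 0.42921
φ = atan2(y, x) mod 360° = atan2(-0.304, -0.303) = 225.0944°
|p|² = ρ² + z² = 0.42921² + 1.470² = 2.34512
κ = 2ρ / |p|² = 2×0.42921 / 2.34512 = 0.36605
θ = 2·atan2(ρ, z) = 2·atan2(0.42921, 1.470) = 0.56817 rad
ℓ = θ/κ = 0.56817/0.36605 = 1.55217

0.3660 225.09 1.5522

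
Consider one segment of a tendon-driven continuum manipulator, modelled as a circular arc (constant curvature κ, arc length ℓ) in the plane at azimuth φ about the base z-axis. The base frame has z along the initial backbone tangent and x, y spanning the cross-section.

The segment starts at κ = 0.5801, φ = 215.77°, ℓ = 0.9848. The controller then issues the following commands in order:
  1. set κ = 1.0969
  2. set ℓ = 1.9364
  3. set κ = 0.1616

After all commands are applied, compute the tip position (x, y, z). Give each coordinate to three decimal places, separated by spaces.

-0.244 -0.176 1.905

initial: κ=0.5801, φ=215.77°, ℓ=0.9848
cmd 1: set κ=1.0969 → (κ,φ,ℓ)=(1.0969,215.77°,0.9848) → tip=(-0.3912,-0.2818,0.8041)
cmd 2: set ℓ=1.9364 → (κ,φ,ℓ)=(1.0969,215.77°,1.9364) → tip=(-1.1284,-0.8129,0.7757)
cmd 3: set κ=0.1616 → (κ,φ,ℓ)=(0.1616,215.77°,1.9364) → tip=(-0.2438,-0.1757,1.9050)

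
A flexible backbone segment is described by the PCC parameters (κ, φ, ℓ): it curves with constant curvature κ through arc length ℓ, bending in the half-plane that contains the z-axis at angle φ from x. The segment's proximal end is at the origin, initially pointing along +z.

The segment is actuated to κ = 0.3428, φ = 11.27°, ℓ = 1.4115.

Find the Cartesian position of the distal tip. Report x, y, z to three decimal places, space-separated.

0.328 0.065 1.357

θ = κ·ℓ = 0.3428 × 1.4115 = 0.48386 rad
ρ = (1 − cos θ)/κ = (1 − 0.88520)/0.3428 = 0.33488
z = sin θ / κ = 0.46520/0.3428 = 1.35706
x = ρ cos φ = 0.33488 × cos(11.27°) = 0.32842
y = ρ sin φ = 0.33488 × sin(11.27°) = 0.06545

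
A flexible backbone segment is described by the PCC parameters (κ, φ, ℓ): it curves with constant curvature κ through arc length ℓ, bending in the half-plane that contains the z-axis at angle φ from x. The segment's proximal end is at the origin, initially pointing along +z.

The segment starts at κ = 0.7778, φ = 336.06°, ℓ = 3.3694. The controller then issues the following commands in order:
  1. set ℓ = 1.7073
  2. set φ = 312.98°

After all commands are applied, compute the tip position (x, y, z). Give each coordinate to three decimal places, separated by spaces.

0.666 -0.714 1.248

initial: κ=0.7778, φ=336.06°, ℓ=3.3694
cmd 1: set ℓ=1.7073 → (κ,φ,ℓ)=(0.7778,336.06°,1.7073) → tip=(0.8925,-0.3962,1.2479)
cmd 2: set φ=312.98° → (κ,φ,ℓ)=(0.7778,312.98°,1.7073) → tip=(0.6657,-0.7144,1.2479)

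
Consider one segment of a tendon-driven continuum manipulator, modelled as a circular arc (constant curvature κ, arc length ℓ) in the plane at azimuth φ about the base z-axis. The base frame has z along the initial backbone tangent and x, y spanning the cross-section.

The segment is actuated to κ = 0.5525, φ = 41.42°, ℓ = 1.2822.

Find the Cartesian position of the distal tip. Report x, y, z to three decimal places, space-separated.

0.327 0.288 1.178

θ = κ·ℓ = 0.5525 × 1.2822 = 0.70842 rad
ρ = (1 − cos θ)/κ = (1 − 0.75939)/0.5525 = 0.43549
z = sin θ / κ = 0.65063/0.5525 = 1.17761
x = ρ cos φ = 0.43549 × cos(41.42°) = 0.32656
y = ρ sin φ = 0.43549 × sin(41.42°) = 0.28811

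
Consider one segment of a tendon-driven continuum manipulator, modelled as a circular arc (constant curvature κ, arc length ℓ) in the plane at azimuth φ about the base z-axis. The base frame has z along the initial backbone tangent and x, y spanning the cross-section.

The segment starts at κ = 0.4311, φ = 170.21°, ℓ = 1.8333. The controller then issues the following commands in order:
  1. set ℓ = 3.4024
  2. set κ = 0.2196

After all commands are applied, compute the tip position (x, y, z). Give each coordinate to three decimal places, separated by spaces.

initial: κ=0.4311, φ=170.21°, ℓ=1.8333
cmd 1: set ℓ=3.4024 → (κ,φ,ℓ)=(0.4311,170.21°,3.4024) → tip=(-2.0485,0.3535,2.3071)
cmd 2: set κ=0.2196 → (κ,φ,ℓ)=(0.2196,170.21°,3.4024) → tip=(-1.1954,0.2063,3.0946)

-1.195 0.206 3.095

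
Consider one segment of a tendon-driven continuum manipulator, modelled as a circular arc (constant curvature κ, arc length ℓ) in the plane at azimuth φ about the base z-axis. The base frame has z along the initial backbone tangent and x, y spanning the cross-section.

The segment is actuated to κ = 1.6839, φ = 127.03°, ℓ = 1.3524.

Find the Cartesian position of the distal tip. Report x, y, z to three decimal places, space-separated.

-0.590 0.782 0.452

θ = κ·ℓ = 1.6839 × 1.3524 = 2.27731 rad
ρ = (1 − cos θ)/κ = (1 − -0.64918)/1.6839 = 0.97938
z = sin θ / κ = 0.76063/1.6839 = 0.45171
x = ρ cos φ = 0.97938 × cos(127.03°) = -0.58982
y = ρ sin φ = 0.97938 × sin(127.03°) = 0.78186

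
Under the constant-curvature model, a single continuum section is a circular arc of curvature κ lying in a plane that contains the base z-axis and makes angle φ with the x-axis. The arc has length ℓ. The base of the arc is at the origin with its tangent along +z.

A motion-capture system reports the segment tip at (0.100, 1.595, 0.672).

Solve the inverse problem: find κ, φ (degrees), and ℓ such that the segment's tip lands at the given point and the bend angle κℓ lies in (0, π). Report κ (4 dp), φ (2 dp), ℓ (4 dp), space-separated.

ρ = √(x²+y²) = √(0.100² + 1.595²) = 1.59813
φ = atan2(y, x) mod 360° = atan2(1.595, 0.100) = 86.4125°
|p|² = ρ² + z² = 1.59813² + 0.672² = 3.00561
κ = 2ρ / |p|² = 2×1.59813 / 3.00561 = 1.06343
θ = 2·atan2(ρ, z) = 2·atan2(1.59813, 0.672) = 2.34550 rad
ℓ = θ/κ = 2.34550/1.06343 = 2.20559

1.0634 86.41 2.2056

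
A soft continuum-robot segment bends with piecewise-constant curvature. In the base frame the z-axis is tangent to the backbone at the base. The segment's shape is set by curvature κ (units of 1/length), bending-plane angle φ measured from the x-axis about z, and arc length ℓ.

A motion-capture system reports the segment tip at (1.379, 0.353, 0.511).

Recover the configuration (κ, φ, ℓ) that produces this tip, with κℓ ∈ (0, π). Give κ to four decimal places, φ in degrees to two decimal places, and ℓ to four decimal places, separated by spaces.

ρ = √(x²+y²) = √(1.379² + 0.353²) = 1.42346
φ = atan2(y, x) mod 360° = atan2(0.353, 1.379) = 14.3584°
|p|² = ρ² + z² = 1.42346² + 0.511² = 2.28737
κ = 2ρ / |p|² = 2×1.42346 / 2.28737 = 1.24463
θ = 2·atan2(ρ, z) = 2·atan2(1.42346, 0.511) = 2.45228 rad
ℓ = θ/κ = 2.45228/1.24463 = 1.97029

1.2446 14.36 1.9703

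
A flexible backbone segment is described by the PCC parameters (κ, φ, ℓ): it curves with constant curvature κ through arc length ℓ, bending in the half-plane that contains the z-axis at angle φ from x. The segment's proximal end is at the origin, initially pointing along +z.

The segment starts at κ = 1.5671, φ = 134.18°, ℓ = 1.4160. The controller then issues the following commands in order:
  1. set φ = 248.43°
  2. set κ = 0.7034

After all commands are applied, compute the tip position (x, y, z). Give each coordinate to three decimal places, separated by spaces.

-0.239 -0.603 1.193

initial: κ=1.5671, φ=134.18°, ℓ=1.4160
cmd 1: set φ=248.43° → (κ,φ,ℓ)=(1.5671,248.43°,1.4160) → tip=(-0.3762,-0.9517,0.5087)
cmd 2: set κ=0.7034 → (κ,φ,ℓ)=(0.7034,248.43°,1.4160) → tip=(-0.2385,-0.6033,1.1932)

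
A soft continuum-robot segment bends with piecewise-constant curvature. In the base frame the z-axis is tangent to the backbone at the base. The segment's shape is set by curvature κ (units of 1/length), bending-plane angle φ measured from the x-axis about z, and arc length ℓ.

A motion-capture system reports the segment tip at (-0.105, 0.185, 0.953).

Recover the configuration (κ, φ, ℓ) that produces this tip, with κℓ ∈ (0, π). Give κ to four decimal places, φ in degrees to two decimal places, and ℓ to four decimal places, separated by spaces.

0.4462 119.58 0.9843

ρ = √(x²+y²) = √(-0.105² + 0.185²) = 0.21272
φ = atan2(y, x) mod 360° = atan2(0.185, -0.105) = 119.5778°
|p|² = ρ² + z² = 0.21272² + 0.953² = 0.95346
κ = 2ρ / |p|² = 2×0.21272 / 0.95346 = 0.44621
θ = 2·atan2(ρ, z) = 2·atan2(0.21272, 0.953) = 0.43922 rad
ℓ = θ/κ = 0.43922/0.44621 = 0.98435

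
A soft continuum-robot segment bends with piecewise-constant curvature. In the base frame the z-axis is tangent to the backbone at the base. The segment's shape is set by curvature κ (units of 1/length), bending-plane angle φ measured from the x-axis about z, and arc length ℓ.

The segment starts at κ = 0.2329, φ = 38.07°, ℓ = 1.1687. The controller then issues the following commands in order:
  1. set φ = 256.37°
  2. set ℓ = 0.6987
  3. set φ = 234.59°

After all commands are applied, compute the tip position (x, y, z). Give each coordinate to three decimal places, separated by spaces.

initial: κ=0.2329, φ=38.07°, ℓ=1.1687
cmd 1: set φ=256.37° → (κ,φ,ℓ)=(0.2329,256.37°,1.1687) → tip=(-0.0373,-0.1536,1.1543)
cmd 2: set ℓ=0.6987 → (κ,φ,ℓ)=(0.2329,256.37°,0.6987) → tip=(-0.0134,-0.0551,0.6956)
cmd 3: set φ=234.59° → (κ,φ,ℓ)=(0.2329,234.59°,0.6987) → tip=(-0.0329,-0.0462,0.6956)

-0.033 -0.046 0.696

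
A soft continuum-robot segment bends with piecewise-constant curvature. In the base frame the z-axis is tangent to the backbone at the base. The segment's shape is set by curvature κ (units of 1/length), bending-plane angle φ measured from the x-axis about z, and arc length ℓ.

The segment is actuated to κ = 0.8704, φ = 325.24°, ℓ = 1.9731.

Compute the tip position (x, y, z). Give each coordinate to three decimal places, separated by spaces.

1.082 -0.751 1.137

θ = κ·ℓ = 0.8704 × 1.9731 = 1.71739 rad
ρ = (1 − cos θ)/κ = (1 − -0.14607)/0.8704 = 1.31671
z = sin θ / κ = 0.98927/0.8704 = 1.13658
x = ρ cos φ = 1.31671 × cos(325.24°) = 1.08174
y = ρ sin φ = 1.31671 × sin(325.24°) = -0.75071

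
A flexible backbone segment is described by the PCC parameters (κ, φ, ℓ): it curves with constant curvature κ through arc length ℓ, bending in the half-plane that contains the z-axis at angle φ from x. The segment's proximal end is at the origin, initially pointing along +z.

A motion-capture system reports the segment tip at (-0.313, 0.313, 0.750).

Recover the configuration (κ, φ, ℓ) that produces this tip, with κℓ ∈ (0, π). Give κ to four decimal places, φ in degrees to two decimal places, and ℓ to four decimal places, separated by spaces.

1.1673 135.00 0.9136

ρ = √(x²+y²) = √(-0.313² + 0.313²) = 0.44265
φ = atan2(y, x) mod 360° = atan2(0.313, -0.313) = 135.0000°
|p|² = ρ² + z² = 0.44265² + 0.750² = 0.75844
κ = 2ρ / |p|² = 2×0.44265 / 0.75844 = 1.16726
θ = 2·atan2(ρ, z) = 2·atan2(0.44265, 0.750) = 1.06636 rad
ℓ = θ/κ = 1.06636/1.16726 = 0.91356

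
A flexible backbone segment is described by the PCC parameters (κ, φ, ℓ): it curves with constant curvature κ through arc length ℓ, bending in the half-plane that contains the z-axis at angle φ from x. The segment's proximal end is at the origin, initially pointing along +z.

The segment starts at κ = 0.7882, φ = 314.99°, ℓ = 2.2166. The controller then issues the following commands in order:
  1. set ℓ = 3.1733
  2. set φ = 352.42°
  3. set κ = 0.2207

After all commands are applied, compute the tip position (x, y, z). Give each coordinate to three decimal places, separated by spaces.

initial: κ=0.7882, φ=314.99°, ℓ=2.2166
cmd 1: set ℓ=3.1733 → (κ,φ,ℓ)=(0.7882,314.99°,3.1733) → tip=(1.6162,-1.6168,0.7581)
cmd 2: set φ=352.42° → (κ,φ,ℓ)=(0.7882,352.42°,3.1733) → tip=(2.2661,-0.3016,0.7581)
cmd 3: set κ=0.2207 → (κ,φ,ℓ)=(0.2207,352.42°,3.1733) → tip=(1.0572,-0.1407,2.9202)

1.057 -0.141 2.920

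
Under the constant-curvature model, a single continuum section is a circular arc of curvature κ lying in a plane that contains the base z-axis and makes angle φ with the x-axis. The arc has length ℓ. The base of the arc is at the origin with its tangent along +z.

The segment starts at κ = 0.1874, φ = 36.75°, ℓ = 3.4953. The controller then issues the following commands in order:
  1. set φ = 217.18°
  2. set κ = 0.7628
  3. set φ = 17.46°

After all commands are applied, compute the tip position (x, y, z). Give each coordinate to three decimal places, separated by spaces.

initial: κ=0.1874, φ=36.75°, ℓ=3.4953
cmd 1: set φ=217.18° → (κ,φ,ℓ)=(0.1874,217.18°,3.4953) → tip=(-0.8799,-0.6674,3.2507)
cmd 2: set κ=0.7628 → (κ,φ,ℓ)=(0.7628,217.18°,3.4953) → tip=(-1.9732,-1.4966,0.6000)
cmd 3: set φ=17.46° → (κ,φ,ℓ)=(0.7628,17.46°,3.4953) → tip=(2.3625,0.7431,0.6000)

2.362 0.743 0.600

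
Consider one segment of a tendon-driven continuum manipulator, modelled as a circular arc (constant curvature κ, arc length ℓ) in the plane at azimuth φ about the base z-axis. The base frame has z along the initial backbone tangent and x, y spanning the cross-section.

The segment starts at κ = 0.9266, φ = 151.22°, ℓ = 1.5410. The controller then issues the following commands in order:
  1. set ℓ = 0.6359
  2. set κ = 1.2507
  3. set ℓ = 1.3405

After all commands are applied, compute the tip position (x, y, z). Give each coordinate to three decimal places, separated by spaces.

-0.775 0.426 0.795

initial: κ=0.9266, φ=151.22°, ℓ=1.5410
cmd 1: set ℓ=0.6359 → (κ,φ,ℓ)=(0.9266,151.22°,0.6359) → tip=(-0.1595,0.0876,0.5997)
cmd 2: set κ=1.2507 → (κ,φ,ℓ)=(1.2507,151.22°,0.6359) → tip=(-0.2102,0.1155,0.5710)
cmd 3: set ℓ=1.3405 → (κ,φ,ℓ)=(1.2507,151.22°,1.3405) → tip=(-0.7748,0.4256,0.7951)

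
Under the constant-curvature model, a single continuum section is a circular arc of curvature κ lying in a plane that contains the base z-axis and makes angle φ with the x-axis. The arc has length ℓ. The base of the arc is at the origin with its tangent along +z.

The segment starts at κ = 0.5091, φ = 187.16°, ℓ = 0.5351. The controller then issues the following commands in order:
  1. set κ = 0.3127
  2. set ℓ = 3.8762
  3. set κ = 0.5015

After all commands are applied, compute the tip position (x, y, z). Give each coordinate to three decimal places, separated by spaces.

-2.700 -0.339 1.857

initial: κ=0.5091, φ=187.16°, ℓ=0.5351
cmd 1: set κ=0.3127 → (κ,φ,ℓ)=(0.3127,187.16°,0.5351) → tip=(-0.0443,-0.0056,0.5326)
cmd 2: set ℓ=3.8762 → (κ,φ,ℓ)=(0.3127,187.16°,3.8762) → tip=(-2.0591,-0.2587,2.9944)
cmd 3: set κ=0.5015 → (κ,φ,ℓ)=(0.5015,187.16°,3.8762) → tip=(-2.6997,-0.3391,1.8568)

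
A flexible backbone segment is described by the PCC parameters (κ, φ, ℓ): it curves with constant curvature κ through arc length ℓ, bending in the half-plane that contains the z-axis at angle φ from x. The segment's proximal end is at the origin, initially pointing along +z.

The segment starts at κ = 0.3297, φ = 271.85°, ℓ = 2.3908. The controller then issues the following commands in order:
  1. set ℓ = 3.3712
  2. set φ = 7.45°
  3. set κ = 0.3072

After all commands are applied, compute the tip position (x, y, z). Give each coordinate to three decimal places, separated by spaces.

initial: κ=0.3297, φ=271.85°, ℓ=2.3908
cmd 1: set ℓ=3.3712 → (κ,φ,ℓ)=(0.3297,271.85°,3.3712) → tip=(0.0545,-1.6875,2.7187)
cmd 2: set φ=7.45° → (κ,φ,ℓ)=(0.3297,7.45°,3.3712) → tip=(1.6742,0.2189,2.7187)
cmd 3: set κ=0.3072 → (κ,φ,ℓ)=(0.3072,7.45°,3.3712) → tip=(1.5816,0.2068,2.8001)

1.582 0.207 2.800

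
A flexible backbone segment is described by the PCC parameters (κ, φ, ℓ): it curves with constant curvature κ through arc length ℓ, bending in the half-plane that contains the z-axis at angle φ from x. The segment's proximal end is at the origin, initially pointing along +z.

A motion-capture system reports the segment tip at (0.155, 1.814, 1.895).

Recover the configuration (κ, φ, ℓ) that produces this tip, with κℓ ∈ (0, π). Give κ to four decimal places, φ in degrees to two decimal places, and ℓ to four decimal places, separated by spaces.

0.5273 85.12 2.9031

ρ = √(x²+y²) = √(0.155² + 1.814²) = 1.82061
φ = atan2(y, x) mod 360° = atan2(1.814, 0.155) = 85.1161°
|p|² = ρ² + z² = 1.82061² + 1.895² = 6.90565
κ = 2ρ / |p|² = 2×1.82061 / 6.90565 = 0.52728
θ = 2·atan2(ρ, z) = 2·atan2(1.82061, 1.895) = 1.53076 rad
ℓ = θ/κ = 1.53076/0.52728 = 2.90312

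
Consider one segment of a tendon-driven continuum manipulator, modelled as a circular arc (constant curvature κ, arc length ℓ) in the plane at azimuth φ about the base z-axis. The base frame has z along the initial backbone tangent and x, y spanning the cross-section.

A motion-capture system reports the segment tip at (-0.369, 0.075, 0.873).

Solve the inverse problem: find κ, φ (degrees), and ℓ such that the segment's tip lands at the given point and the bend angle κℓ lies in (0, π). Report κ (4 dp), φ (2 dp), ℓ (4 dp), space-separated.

0.8331 168.51 0.9775

ρ = √(x²+y²) = √(-0.369² + 0.075²) = 0.37654
φ = atan2(y, x) mod 360° = atan2(0.075, -0.369) = 168.5110°
|p|² = ρ² + z² = 0.37654² + 0.873² = 0.90392
κ = 2ρ / |p|² = 2×0.37654 / 0.90392 = 0.83314
θ = 2·atan2(ρ, z) = 2·atan2(0.37654, 0.873) = 0.81443 rad
ℓ = θ/κ = 0.81443/0.83314 = 0.97754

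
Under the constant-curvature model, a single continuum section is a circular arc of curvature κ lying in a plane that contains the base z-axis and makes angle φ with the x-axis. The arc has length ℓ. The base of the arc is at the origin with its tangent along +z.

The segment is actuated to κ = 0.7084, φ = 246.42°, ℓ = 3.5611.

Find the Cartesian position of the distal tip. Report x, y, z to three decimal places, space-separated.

θ = κ·ℓ = 0.7084 × 3.5611 = 2.52268 rad
ρ = (1 − cos θ)/κ = (1 − -0.81451)/0.7084 = 2.56142
z = sin θ / κ = 0.58015/0.7084 = 0.81895
x = ρ cos φ = 2.56142 × cos(246.42°) = -1.02464
y = ρ sin φ = 2.56142 × sin(246.42°) = -2.34755

-1.025 -2.348 0.819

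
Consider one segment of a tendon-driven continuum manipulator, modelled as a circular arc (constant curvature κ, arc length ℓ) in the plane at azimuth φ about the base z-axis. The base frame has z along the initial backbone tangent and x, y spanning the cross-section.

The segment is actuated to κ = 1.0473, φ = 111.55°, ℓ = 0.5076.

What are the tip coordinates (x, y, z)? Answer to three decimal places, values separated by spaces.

-0.048 0.123 0.484

θ = κ·ℓ = 1.0473 × 0.5076 = 0.53161 rad
ρ = (1 − cos θ)/κ = (1 − 0.86199)/1.0473 = 0.13177
z = sin θ / κ = 0.50692/1.0473 = 0.48403
x = ρ cos φ = 0.13177 × cos(111.55°) = -0.04840
y = ρ sin φ = 0.13177 × sin(111.55°) = 0.12256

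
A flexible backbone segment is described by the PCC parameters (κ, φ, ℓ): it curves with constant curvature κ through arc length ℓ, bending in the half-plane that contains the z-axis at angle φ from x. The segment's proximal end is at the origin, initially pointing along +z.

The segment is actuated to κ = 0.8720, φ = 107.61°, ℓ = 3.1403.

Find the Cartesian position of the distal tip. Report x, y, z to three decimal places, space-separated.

-0.666 2.098 0.450

θ = κ·ℓ = 0.8720 × 3.1403 = 2.73834 rad
ρ = (1 − cos θ)/κ = (1 − -0.91979)/0.8720 = 2.20159
z = sin θ / κ = 0.39241/0.8720 = 0.45001
x = ρ cos φ = 2.20159 × cos(107.61°) = -0.66606
y = ρ sin φ = 2.20159 × sin(107.61°) = 2.09842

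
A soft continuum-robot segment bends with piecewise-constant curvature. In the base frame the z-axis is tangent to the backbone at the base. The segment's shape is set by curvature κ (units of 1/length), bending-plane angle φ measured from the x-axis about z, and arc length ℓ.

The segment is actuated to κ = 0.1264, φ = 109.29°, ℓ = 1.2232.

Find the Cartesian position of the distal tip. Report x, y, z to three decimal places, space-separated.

-0.031 0.089 1.218

θ = κ·ℓ = 0.1264 × 1.2232 = 0.15461 rad
ρ = (1 − cos θ)/κ = (1 − 0.98807)/0.1264 = 0.09437
z = sin θ / κ = 0.15400/0.1264 = 1.21833
x = ρ cos φ = 0.09437 × cos(109.29°) = -0.03118
y = ρ sin φ = 0.09437 × sin(109.29°) = 0.08907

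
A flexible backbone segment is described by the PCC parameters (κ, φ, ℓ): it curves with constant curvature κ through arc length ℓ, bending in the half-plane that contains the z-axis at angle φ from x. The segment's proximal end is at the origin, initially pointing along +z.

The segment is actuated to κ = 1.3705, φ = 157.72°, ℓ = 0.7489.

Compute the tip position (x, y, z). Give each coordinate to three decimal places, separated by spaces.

-0.325 0.133 0.624

θ = κ·ℓ = 1.3705 × 0.7489 = 1.02637 rad
ρ = (1 − cos θ)/κ = (1 − 0.51793)/1.3705 = 0.35175
z = sin θ / κ = 0.85542/1.3705 = 0.62417
x = ρ cos φ = 0.35175 × cos(157.72°) = -0.32549
y = ρ sin φ = 0.35175 × sin(157.72°) = 0.13336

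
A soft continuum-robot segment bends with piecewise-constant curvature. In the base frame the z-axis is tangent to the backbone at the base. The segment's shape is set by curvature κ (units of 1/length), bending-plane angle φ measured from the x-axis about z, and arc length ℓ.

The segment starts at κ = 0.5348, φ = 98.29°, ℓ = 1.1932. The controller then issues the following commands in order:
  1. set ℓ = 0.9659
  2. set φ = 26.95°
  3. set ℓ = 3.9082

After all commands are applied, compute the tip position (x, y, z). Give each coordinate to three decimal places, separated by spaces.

initial: κ=0.5348, φ=98.29°, ℓ=1.1932
cmd 1: set ℓ=0.9659 → (κ,φ,ℓ)=(0.5348,98.29°,0.9659) → tip=(-0.0352,0.2414,0.9235)
cmd 2: set φ=26.95° → (κ,φ,ℓ)=(0.5348,26.95°,0.9659) → tip=(0.2175,0.1106,0.9235)
cmd 3: set ℓ=3.9082 → (κ,φ,ℓ)=(0.5348,26.95°,3.9082) → tip=(2.4940,1.2680,1.6233)

2.494 1.268 1.623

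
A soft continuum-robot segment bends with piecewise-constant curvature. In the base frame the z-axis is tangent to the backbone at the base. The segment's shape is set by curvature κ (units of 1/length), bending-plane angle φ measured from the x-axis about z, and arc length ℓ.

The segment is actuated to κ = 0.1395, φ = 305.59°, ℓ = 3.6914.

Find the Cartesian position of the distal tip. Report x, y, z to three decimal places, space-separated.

0.541 -0.756 3.530

θ = κ·ℓ = 0.1395 × 3.6914 = 0.51495 rad
ρ = (1 − cos θ)/κ = (1 − 0.87032)/0.1395 = 0.92963
z = sin θ / κ = 0.49249/0.1395 = 3.53041
x = ρ cos φ = 0.92963 × cos(305.59°) = 0.54102
y = ρ sin φ = 0.92963 × sin(305.59°) = -0.75597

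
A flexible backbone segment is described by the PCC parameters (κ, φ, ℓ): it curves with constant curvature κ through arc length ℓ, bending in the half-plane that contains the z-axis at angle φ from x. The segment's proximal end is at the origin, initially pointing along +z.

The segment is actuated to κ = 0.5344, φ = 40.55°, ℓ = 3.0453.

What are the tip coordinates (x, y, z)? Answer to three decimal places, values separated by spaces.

1.502 1.285 1.868

θ = κ·ℓ = 0.5344 × 3.0453 = 1.62741 rad
ρ = (1 − cos θ)/κ = (1 − -0.05658)/0.5344 = 1.97714
z = sin θ / κ = 0.99840/0.5344 = 1.86826
x = ρ cos φ = 1.97714 × cos(40.55°) = 1.50231
y = ρ sin φ = 1.97714 × sin(40.55°) = 1.28536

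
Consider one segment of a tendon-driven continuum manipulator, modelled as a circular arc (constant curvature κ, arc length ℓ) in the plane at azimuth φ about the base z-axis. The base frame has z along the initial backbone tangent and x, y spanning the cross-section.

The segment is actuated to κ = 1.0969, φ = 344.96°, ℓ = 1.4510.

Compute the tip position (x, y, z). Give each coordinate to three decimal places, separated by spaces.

0.899 -0.241 0.911

θ = κ·ℓ = 1.0969 × 1.4510 = 1.59160 rad
ρ = (1 − cos θ)/κ = (1 − -0.02080)/1.0969 = 0.93063
z = sin θ / κ = 0.99978/1.0969 = 0.91146
x = ρ cos φ = 0.93063 × cos(344.96°) = 0.89875
y = ρ sin φ = 0.93063 × sin(344.96°) = -0.24149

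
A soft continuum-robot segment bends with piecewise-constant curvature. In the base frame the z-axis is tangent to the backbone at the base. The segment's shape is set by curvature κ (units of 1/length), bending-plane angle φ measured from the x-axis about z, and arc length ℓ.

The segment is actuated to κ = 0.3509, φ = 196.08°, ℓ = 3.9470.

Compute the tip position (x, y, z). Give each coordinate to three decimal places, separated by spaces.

θ = κ·ℓ = 0.3509 × 3.9470 = 1.38500 rad
ρ = (1 − cos θ)/κ = (1 − 0.18473)/0.3509 = 2.32338
z = sin θ / κ = 0.98279/0.3509 = 2.80077
x = ρ cos φ = 2.32338 × cos(196.08°) = -2.23248
y = ρ sin φ = 2.32338 × sin(196.08°) = -0.64353

-2.232 -0.644 2.801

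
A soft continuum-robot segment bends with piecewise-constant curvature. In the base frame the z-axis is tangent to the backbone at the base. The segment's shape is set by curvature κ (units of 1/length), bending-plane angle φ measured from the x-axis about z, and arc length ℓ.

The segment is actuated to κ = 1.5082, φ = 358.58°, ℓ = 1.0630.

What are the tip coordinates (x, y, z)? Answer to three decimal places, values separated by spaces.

0.684 -0.017 0.663

θ = κ·ℓ = 1.5082 × 1.0630 = 1.60322 rad
ρ = (1 − cos θ)/κ = (1 − -0.03241)/1.5082 = 0.68453
z = sin θ / κ = 0.99947/1.5082 = 0.66269
x = ρ cos φ = 0.68453 × cos(358.58°) = 0.68432
y = ρ sin φ = 0.68453 × sin(358.58°) = -0.01696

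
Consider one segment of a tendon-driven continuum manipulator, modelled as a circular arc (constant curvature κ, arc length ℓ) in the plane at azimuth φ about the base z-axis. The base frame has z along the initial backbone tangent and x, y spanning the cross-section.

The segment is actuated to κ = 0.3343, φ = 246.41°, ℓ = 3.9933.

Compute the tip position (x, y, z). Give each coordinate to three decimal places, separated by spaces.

-0.917 -2.101 2.909

θ = κ·ℓ = 0.3343 × 3.9933 = 1.33496 rad
ρ = (1 − cos θ)/κ = (1 − 0.23366)/0.3343 = 2.29238
z = sin θ / κ = 0.97232/0.3343 = 2.90852
x = ρ cos φ = 2.29238 × cos(246.41°) = -0.91739
y = ρ sin φ = 2.29238 × sin(246.41°) = -2.10082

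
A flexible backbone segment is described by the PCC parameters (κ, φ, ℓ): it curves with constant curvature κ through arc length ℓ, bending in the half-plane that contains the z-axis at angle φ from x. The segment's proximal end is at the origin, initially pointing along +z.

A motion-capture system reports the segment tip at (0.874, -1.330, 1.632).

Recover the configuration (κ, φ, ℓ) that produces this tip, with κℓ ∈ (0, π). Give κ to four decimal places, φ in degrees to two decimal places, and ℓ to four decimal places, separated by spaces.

ρ = √(x²+y²) = √(0.874² + -1.330²) = 1.59147
φ = atan2(y, x) mod 360° = atan2(-1.330, 0.874) = 303.3106°
|p|² = ρ² + z² = 1.59147² + 1.632² = 5.19620
κ = 2ρ / |p|² = 2×1.59147 / 5.19620 = 0.61255
θ = 2·atan2(ρ, z) = 2·atan2(1.59147, 1.632) = 1.54565 rad
ℓ = θ/κ = 1.54565/0.61255 = 2.52330

0.6126 303.31 2.5233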